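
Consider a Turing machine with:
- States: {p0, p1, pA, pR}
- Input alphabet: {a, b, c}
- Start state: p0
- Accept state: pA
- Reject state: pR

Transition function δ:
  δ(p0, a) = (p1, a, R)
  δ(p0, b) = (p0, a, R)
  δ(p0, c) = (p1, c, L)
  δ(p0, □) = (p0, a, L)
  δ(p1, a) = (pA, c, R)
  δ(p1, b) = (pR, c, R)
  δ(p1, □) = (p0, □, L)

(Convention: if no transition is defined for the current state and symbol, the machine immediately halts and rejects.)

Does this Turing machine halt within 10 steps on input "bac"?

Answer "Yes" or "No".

Execution trace:
Initial: [p0]bac
Step 1: δ(p0, b) = (p0, a, R) → a[p0]ac
Step 2: δ(p0, a) = (p1, a, R) → aa[p1]c

No transition is defined for δ(p1, c). By convention the machine halts and rejects.
The machine halted after 2 steps (within the 10-step bound).

Answer: Yes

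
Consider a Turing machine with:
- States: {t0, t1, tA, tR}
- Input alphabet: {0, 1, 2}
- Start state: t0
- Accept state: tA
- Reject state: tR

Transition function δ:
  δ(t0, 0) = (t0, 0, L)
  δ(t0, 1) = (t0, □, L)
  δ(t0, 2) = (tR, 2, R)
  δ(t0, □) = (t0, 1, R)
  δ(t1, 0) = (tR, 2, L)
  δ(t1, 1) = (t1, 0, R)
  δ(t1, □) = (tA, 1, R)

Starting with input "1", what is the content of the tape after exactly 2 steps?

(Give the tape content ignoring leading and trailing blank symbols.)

Execution trace:
Initial: [t0]1
Step 1: δ(t0, 1) = (t0, □, L) → [t0]□□
Step 2: δ(t0, □) = (t0, 1, R) → 1[t0]□

After 2 steps, the tape (ignoring leading/trailing blanks) is: 1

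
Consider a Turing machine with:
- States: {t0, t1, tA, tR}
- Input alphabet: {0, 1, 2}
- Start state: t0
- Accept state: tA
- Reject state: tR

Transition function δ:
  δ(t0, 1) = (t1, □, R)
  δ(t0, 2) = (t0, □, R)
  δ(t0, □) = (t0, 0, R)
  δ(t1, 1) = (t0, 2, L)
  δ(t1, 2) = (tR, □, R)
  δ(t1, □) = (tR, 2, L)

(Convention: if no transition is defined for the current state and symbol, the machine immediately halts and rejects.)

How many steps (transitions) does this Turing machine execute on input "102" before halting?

Execution trace:
Initial: [t0]102
Step 1: δ(t0, 1) = (t1, □, R) → □[t1]02

No transition is defined for δ(t1, 0). By convention the machine halts and rejects.

The machine executed 1 step before halting.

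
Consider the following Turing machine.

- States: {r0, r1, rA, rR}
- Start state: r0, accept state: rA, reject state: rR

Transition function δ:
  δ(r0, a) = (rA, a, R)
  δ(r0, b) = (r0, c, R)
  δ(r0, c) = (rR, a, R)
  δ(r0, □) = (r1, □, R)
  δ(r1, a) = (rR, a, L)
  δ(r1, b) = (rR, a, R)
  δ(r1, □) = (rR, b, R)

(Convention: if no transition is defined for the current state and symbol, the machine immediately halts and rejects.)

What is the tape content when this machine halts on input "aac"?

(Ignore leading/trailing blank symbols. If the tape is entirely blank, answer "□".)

Execution trace:
Initial: [r0]aac
Step 1: δ(r0, a) = (rA, a, R) → a[rA]ac

The machine reaches the accept state rA and halts.

Final tape (ignoring leading/trailing blanks): aac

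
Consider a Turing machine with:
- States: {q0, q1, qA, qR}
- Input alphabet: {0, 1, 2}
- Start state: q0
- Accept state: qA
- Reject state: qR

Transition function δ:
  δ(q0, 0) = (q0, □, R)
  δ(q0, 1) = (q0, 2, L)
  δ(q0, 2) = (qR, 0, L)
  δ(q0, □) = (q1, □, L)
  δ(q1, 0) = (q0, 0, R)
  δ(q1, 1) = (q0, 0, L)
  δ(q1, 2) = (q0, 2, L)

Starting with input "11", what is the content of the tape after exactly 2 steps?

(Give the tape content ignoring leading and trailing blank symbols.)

Execution trace:
Initial: [q0]11
Step 1: δ(q0, 1) = (q0, 2, L) → [q0]□21
Step 2: δ(q0, □) = (q1, □, L) → [q1]□□21

No transition is defined for δ(q1, □). By convention the machine halts and rejects.

After 2 steps, the tape (ignoring leading/trailing blanks) is: 21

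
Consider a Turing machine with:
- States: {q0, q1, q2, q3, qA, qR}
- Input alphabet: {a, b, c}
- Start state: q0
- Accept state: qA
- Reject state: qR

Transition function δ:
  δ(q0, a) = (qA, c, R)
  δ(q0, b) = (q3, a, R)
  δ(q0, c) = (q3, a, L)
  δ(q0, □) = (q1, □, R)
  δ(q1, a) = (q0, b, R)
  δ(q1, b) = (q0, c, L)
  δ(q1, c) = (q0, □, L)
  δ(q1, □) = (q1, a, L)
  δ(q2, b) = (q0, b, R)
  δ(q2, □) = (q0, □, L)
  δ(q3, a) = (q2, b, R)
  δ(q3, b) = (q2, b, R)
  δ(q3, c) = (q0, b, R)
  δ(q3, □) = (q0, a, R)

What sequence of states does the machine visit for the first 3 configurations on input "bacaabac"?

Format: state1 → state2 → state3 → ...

Execution trace:
Initial: [q0]bacaabac
Step 1: δ(q0, b) = (q3, a, R) → a[q3]acaabac
Step 2: δ(q3, a) = (q2, b, R) → ab[q2]caabac

No transition is defined for δ(q2, c). By convention the machine halts and rejects.

State sequence: q0 → q3 → q2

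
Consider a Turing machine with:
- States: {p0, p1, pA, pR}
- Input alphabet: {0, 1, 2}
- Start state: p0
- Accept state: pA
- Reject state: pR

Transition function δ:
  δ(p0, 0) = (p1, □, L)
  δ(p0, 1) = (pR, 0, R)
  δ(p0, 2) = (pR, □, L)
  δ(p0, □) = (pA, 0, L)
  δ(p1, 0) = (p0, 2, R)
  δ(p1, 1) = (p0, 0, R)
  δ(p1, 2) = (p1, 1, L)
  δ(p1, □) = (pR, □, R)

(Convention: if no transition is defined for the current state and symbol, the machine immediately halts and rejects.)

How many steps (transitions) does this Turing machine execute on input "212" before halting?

Execution trace:
Initial: [p0]212
Step 1: δ(p0, 2) = (pR, □, L) → [pR]□□12

The machine reaches the reject state pR and halts.

The machine executed 1 step before halting.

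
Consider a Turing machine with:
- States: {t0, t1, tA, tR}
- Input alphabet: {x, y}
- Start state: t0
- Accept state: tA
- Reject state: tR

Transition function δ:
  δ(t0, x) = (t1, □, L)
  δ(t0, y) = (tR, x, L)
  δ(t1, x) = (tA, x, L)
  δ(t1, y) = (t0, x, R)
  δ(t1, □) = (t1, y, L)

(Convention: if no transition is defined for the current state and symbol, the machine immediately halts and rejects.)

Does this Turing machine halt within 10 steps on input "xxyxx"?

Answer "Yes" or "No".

Execution trace:
Initial: [t0]xxyxx
Step 1: δ(t0, x) = (t1, □, L) → [t1]□□xyxx
Step 2: δ(t1, □) = (t1, y, L) → [t1]□y□xyxx
Step 3: δ(t1, □) = (t1, y, L) → [t1]□yy□xyxx
Step 4: δ(t1, □) = (t1, y, L) → [t1]□yyy□xyxx
Step 5: δ(t1, □) = (t1, y, L) → [t1]□yyyy□xyxx
Step 6: δ(t1, □) = (t1, y, L) → [t1]□yyyyy□xyxx
Step 7: δ(t1, □) = (t1, y, L) → [t1]□yyyyyy□xyxx
Step 8: δ(t1, □) = (t1, y, L) → [t1]□yyyyyyy□xyxx
Step 9: δ(t1, □) = (t1, y, L) → [t1]□yyyyyyyy□xyxx
Step 10: δ(t1, □) = (t1, y, L) → [t1]□yyyyyyyyy□xyxx

The machine has not reached a halting state after 10 steps.
The machine did not halt within the 10-step bound.

Answer: No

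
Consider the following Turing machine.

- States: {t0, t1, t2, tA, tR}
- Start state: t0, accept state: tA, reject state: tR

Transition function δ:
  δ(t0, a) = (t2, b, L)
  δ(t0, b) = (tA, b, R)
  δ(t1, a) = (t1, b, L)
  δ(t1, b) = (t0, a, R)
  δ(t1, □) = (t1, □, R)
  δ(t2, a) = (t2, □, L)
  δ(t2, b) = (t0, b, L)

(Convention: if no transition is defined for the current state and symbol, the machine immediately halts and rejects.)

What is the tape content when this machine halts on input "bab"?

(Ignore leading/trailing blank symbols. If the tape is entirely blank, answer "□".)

Execution trace:
Initial: [t0]bab
Step 1: δ(t0, b) = (tA, b, R) → b[tA]ab

The machine reaches the accept state tA and halts.

Final tape (ignoring leading/trailing blanks): bab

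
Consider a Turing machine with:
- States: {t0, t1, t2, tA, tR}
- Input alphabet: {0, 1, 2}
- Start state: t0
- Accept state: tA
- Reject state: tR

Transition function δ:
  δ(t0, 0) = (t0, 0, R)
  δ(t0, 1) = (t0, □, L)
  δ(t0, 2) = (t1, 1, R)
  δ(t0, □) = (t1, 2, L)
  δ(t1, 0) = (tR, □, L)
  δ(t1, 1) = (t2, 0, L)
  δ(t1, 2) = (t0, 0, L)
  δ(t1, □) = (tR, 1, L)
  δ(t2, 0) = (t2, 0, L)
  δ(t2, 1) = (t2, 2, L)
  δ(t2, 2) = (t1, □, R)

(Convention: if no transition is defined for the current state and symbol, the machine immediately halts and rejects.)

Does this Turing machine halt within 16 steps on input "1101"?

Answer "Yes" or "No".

Execution trace:
Initial: [t0]1101
Step 1: δ(t0, 1) = (t0, □, L) → [t0]□□101
Step 2: δ(t0, □) = (t1, 2, L) → [t1]□2□101
Step 3: δ(t1, □) = (tR, 1, L) → [tR]□12□101

The machine reaches the reject state tR and halts.
The machine halted after 3 steps (within the 16-step bound).

Answer: Yes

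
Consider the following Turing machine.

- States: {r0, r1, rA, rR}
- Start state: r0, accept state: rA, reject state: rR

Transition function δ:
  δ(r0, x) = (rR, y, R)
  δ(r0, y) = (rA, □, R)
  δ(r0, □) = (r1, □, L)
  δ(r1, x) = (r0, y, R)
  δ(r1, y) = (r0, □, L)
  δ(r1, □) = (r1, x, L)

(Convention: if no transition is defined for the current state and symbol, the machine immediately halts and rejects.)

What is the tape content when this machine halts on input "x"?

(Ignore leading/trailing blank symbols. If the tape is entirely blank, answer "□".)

Execution trace:
Initial: [r0]x
Step 1: δ(r0, x) = (rR, y, R) → y[rR]□

The machine reaches the reject state rR and halts.

Final tape (ignoring leading/trailing blanks): y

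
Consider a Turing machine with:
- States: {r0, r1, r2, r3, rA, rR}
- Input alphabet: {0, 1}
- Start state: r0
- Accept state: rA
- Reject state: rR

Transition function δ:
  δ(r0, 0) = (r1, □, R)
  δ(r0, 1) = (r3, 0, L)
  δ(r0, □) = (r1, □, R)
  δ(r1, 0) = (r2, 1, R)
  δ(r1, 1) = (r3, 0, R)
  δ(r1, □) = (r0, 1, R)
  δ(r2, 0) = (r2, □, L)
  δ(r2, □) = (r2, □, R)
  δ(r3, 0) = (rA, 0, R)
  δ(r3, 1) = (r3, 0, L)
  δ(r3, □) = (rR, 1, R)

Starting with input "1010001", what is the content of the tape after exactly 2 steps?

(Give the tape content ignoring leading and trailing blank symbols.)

Execution trace:
Initial: [r0]1010001
Step 1: δ(r0, 1) = (r3, 0, L) → [r3]□0010001
Step 2: δ(r3, □) = (rR, 1, R) → 1[rR]0010001

The machine reaches the reject state rR and halts.

After 2 steps, the tape (ignoring leading/trailing blanks) is: 10010001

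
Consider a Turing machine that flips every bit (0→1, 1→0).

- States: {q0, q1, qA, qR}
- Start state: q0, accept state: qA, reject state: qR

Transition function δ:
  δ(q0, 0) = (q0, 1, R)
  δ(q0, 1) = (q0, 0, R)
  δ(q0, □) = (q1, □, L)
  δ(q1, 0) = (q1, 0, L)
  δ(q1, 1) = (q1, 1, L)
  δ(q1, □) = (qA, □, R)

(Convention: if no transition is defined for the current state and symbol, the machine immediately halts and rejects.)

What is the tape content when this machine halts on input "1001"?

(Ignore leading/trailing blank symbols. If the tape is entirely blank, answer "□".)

Execution trace:
Initial: [q0]1001
Step 1: δ(q0, 1) = (q0, 0, R) → 0[q0]001
Step 2: δ(q0, 0) = (q0, 1, R) → 01[q0]01
Step 3: δ(q0, 0) = (q0, 1, R) → 011[q0]1
Step 4: δ(q0, 1) = (q0, 0, R) → 0110[q0]□
Step 5: δ(q0, □) = (q1, □, L) → 011[q1]0□
Step 6: δ(q1, 0) = (q1, 0, L) → 01[q1]10□
Step 7: δ(q1, 1) = (q1, 1, L) → 0[q1]110□
Step 8: δ(q1, 1) = (q1, 1, L) → [q1]0110□
Step 9: δ(q1, 0) = (q1, 0, L) → [q1]□0110□
Step 10: δ(q1, □) = (qA, □, R) → □[qA]0110□

The machine reaches the accept state qA and halts.

Final tape (ignoring leading/trailing blanks): 0110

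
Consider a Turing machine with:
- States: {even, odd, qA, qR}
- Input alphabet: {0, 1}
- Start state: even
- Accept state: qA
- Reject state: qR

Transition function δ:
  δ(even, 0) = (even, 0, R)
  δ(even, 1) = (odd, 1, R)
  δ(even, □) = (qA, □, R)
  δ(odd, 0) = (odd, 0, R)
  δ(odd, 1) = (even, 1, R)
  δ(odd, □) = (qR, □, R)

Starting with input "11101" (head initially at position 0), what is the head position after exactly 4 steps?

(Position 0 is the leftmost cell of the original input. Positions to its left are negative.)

Execution trace (head position shown):
Step 0: [even]11101  (head at position 0)
Step 1: move right → 1[odd]1101  (head at position 1)
Step 2: move right → 11[even]101  (head at position 2)
Step 3: move right → 111[odd]01  (head at position 3)
Step 4: move right → 1110[odd]1  (head at position 4)

After 4 steps, the head is at position 4.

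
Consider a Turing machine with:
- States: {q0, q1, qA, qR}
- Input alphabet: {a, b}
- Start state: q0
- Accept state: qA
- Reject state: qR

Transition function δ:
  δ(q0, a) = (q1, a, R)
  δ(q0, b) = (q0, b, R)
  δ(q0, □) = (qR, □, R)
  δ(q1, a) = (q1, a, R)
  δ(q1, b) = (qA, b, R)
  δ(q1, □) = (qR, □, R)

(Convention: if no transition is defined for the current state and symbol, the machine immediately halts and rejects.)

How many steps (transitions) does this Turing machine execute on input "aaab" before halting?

Execution trace:
Initial: [q0]aaab
Step 1: δ(q0, a) = (q1, a, R) → a[q1]aab
Step 2: δ(q1, a) = (q1, a, R) → aa[q1]ab
Step 3: δ(q1, a) = (q1, a, R) → aaa[q1]b
Step 4: δ(q1, b) = (qA, b, R) → aaab[qA]□

The machine reaches the accept state qA and halts.

The machine executed 4 steps before halting.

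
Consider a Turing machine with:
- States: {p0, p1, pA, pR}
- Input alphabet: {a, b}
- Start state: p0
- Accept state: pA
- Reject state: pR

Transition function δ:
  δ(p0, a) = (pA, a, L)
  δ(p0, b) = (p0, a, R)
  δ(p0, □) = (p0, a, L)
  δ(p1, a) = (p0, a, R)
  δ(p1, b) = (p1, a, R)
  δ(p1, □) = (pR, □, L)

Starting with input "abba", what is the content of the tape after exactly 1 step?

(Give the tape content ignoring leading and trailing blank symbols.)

Execution trace:
Initial: [p0]abba
Step 1: δ(p0, a) = (pA, a, L) → [pA]□abba

The machine reaches the accept state pA and halts.

After 1 step, the tape (ignoring leading/trailing blanks) is: abba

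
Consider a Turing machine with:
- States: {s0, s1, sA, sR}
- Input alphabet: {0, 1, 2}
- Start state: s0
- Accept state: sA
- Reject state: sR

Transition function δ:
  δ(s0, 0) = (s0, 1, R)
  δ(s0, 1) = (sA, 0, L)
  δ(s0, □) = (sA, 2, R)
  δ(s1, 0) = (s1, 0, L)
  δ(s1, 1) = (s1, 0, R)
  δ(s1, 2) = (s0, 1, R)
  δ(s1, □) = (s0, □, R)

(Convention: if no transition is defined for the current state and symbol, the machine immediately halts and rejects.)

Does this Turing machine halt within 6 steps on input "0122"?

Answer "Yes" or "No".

Execution trace:
Initial: [s0]0122
Step 1: δ(s0, 0) = (s0, 1, R) → 1[s0]122
Step 2: δ(s0, 1) = (sA, 0, L) → [sA]1022

The machine reaches the accept state sA and halts.
The machine halted after 2 steps (within the 6-step bound).

Answer: Yes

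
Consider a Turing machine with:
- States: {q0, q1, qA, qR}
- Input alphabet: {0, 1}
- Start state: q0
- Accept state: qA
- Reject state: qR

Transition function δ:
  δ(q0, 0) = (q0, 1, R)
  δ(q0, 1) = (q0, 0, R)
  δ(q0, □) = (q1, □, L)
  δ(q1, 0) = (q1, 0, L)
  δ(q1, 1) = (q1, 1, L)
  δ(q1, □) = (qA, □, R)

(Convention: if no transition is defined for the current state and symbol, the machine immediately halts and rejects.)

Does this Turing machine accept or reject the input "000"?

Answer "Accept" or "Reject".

Execution trace:
Initial: [q0]000
Step 1: δ(q0, 0) = (q0, 1, R) → 1[q0]00
Step 2: δ(q0, 0) = (q0, 1, R) → 11[q0]0
Step 3: δ(q0, 0) = (q0, 1, R) → 111[q0]□
Step 4: δ(q0, □) = (q1, □, L) → 11[q1]1□
Step 5: δ(q1, 1) = (q1, 1, L) → 1[q1]11□
Step 6: δ(q1, 1) = (q1, 1, L) → [q1]111□
Step 7: δ(q1, 1) = (q1, 1, L) → [q1]□111□
Step 8: δ(q1, □) = (qA, □, R) → □[qA]111□

The machine reaches the accept state qA and halts.

Answer: Accept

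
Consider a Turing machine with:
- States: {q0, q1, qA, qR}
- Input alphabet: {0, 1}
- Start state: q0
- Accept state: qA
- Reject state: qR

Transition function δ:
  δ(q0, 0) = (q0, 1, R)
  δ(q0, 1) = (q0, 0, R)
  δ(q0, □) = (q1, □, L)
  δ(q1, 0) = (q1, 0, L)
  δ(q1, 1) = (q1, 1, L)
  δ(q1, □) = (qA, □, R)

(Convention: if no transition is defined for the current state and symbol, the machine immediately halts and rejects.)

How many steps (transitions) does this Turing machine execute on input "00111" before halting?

Execution trace:
Initial: [q0]00111
Step 1: δ(q0, 0) = (q0, 1, R) → 1[q0]0111
Step 2: δ(q0, 0) = (q0, 1, R) → 11[q0]111
Step 3: δ(q0, 1) = (q0, 0, R) → 110[q0]11
Step 4: δ(q0, 1) = (q0, 0, R) → 1100[q0]1
Step 5: δ(q0, 1) = (q0, 0, R) → 11000[q0]□
Step 6: δ(q0, □) = (q1, □, L) → 1100[q1]0□
Step 7: δ(q1, 0) = (q1, 0, L) → 110[q1]00□
Step 8: δ(q1, 0) = (q1, 0, L) → 11[q1]000□
Step 9: δ(q1, 0) = (q1, 0, L) → 1[q1]1000□
Step 10: δ(q1, 1) = (q1, 1, L) → [q1]11000□
Step 11: δ(q1, 1) = (q1, 1, L) → [q1]□11000□
Step 12: δ(q1, □) = (qA, □, R) → □[qA]11000□

The machine reaches the accept state qA and halts.

The machine executed 12 steps before halting.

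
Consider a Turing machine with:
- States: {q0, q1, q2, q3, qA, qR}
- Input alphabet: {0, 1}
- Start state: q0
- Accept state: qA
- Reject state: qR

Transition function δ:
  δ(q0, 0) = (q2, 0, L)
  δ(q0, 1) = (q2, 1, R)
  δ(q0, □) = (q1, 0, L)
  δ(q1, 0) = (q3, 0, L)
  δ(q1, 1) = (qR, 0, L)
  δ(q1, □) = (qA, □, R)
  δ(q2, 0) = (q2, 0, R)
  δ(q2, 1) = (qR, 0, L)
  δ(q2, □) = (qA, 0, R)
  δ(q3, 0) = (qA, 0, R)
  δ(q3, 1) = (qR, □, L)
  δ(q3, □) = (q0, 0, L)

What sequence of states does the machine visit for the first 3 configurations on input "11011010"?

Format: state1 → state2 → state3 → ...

Execution trace:
Initial: [q0]11011010
Step 1: δ(q0, 1) = (q2, 1, R) → 1[q2]1011010
Step 2: δ(q2, 1) = (qR, 0, L) → [qR]10011010

The machine reaches the reject state qR and halts.

State sequence: q0 → q2 → qR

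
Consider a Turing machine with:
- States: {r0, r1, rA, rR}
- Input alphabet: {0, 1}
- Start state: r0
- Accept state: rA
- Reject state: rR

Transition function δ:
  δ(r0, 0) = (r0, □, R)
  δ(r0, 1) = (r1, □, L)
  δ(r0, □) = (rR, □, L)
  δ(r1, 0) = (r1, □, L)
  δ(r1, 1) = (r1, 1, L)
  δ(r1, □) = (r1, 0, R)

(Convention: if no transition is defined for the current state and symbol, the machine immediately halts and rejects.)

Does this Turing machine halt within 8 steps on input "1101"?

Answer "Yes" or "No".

Execution trace:
Initial: [r0]1101
Step 1: δ(r0, 1) = (r1, □, L) → [r1]□□101
Step 2: δ(r1, □) = (r1, 0, R) → 0[r1]□101
Step 3: δ(r1, □) = (r1, 0, R) → 00[r1]101
Step 4: δ(r1, 1) = (r1, 1, L) → 0[r1]0101
Step 5: δ(r1, 0) = (r1, □, L) → [r1]0□101
Step 6: δ(r1, 0) = (r1, □, L) → [r1]□□□101
Step 7: δ(r1, □) = (r1, 0, R) → 0[r1]□□101
Step 8: δ(r1, □) = (r1, 0, R) → 00[r1]□101

The machine has not reached a halting state after 8 steps.
The machine did not halt within the 8-step bound.

Answer: No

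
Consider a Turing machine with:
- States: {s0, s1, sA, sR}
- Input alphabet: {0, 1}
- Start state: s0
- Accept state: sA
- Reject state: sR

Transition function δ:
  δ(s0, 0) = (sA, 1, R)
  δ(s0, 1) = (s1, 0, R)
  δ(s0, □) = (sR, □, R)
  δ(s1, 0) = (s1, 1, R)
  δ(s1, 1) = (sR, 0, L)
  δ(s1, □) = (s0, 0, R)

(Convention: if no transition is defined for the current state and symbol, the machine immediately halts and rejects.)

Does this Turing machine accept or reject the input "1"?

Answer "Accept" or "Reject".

Execution trace:
Initial: [s0]1
Step 1: δ(s0, 1) = (s1, 0, R) → 0[s1]□
Step 2: δ(s1, □) = (s0, 0, R) → 00[s0]□
Step 3: δ(s0, □) = (sR, □, R) → 00□[sR]□

The machine reaches the reject state sR and halts.

Answer: Reject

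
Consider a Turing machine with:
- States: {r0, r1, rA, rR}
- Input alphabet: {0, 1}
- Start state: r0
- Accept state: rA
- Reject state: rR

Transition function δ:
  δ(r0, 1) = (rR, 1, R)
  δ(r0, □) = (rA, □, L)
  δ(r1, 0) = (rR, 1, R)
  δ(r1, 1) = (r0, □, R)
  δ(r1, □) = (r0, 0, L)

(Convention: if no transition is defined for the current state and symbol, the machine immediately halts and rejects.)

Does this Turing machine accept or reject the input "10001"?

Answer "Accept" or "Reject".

Execution trace:
Initial: [r0]10001
Step 1: δ(r0, 1) = (rR, 1, R) → 1[rR]0001

The machine reaches the reject state rR and halts.

Answer: Reject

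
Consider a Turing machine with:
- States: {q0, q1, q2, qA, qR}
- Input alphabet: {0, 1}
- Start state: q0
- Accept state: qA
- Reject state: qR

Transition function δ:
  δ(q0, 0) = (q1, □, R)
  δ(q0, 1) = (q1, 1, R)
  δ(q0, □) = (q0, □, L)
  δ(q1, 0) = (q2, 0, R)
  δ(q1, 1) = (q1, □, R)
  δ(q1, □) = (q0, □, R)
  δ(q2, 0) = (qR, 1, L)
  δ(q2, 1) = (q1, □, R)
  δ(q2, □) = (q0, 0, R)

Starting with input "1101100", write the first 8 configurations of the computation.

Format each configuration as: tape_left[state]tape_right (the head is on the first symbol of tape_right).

Transitions applied:
Step 1: δ(q0, 1) = (q1, 1, R)
Step 2: δ(q1, 1) = (q1, □, R)
Step 3: δ(q1, 0) = (q2, 0, R)
Step 4: δ(q2, 1) = (q1, □, R)
Step 5: δ(q1, 1) = (q1, □, R)
Step 6: δ(q1, 0) = (q2, 0, R)
Step 7: δ(q2, 0) = (qR, 1, L)

The first 8 configurations are:
[q0]1101100 ⊢ 1[q1]101100 ⊢ 1□[q1]01100 ⊢ 1□0[q2]1100 ⊢ 1□0□[q1]100 ⊢ 1□0□□[q1]00 ⊢ 1□0□□0[q2]0 ⊢ 1□0□□[qR]01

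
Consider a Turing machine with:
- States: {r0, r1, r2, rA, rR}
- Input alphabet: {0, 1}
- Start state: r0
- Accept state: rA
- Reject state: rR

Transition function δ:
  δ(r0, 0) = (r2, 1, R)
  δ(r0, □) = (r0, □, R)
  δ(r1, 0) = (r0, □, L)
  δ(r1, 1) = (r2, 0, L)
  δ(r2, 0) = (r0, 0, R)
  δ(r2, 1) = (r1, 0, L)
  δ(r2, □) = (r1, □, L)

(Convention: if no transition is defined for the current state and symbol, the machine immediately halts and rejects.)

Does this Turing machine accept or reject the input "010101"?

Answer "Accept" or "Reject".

Execution trace:
Initial: [r0]010101
Step 1: δ(r0, 0) = (r2, 1, R) → 1[r2]10101
Step 2: δ(r2, 1) = (r1, 0, L) → [r1]100101
Step 3: δ(r1, 1) = (r2, 0, L) → [r2]□000101
Step 4: δ(r2, □) = (r1, □, L) → [r1]□□000101

No transition is defined for δ(r1, □). By convention the machine halts and rejects.

Answer: Reject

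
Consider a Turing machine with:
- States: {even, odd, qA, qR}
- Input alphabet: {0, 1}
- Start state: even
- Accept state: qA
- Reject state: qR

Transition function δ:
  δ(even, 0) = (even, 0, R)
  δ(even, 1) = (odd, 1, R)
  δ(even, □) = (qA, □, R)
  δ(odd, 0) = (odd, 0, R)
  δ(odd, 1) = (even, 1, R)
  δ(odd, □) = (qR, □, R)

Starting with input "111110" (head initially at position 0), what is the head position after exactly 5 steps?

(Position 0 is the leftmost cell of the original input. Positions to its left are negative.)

Execution trace (head position shown):
Step 0: [even]111110  (head at position 0)
Step 1: move right → 1[odd]11110  (head at position 1)
Step 2: move right → 11[even]1110  (head at position 2)
Step 3: move right → 111[odd]110  (head at position 3)
Step 4: move right → 1111[even]10  (head at position 4)
Step 5: move right → 11111[odd]0  (head at position 5)

After 5 steps, the head is at position 5.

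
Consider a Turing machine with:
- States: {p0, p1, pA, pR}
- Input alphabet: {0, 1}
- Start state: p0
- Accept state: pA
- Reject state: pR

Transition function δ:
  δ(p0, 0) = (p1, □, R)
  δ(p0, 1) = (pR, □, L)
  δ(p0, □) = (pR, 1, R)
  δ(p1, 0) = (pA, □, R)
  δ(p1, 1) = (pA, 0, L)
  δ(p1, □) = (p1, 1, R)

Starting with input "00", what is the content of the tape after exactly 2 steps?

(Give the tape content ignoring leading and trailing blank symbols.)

Execution trace:
Initial: [p0]00
Step 1: δ(p0, 0) = (p1, □, R) → □[p1]0
Step 2: δ(p1, 0) = (pA, □, R) → □□[pA]□

The machine reaches the accept state pA and halts.

After 2 steps, the tape (ignoring leading/trailing blanks) is: □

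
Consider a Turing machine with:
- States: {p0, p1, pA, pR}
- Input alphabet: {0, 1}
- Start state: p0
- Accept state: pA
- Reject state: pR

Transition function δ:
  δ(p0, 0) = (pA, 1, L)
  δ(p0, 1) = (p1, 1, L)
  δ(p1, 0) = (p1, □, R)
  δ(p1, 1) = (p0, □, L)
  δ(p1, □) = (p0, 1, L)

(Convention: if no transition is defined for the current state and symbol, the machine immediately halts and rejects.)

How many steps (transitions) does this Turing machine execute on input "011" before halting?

Execution trace:
Initial: [p0]011
Step 1: δ(p0, 0) = (pA, 1, L) → [pA]□111

The machine reaches the accept state pA and halts.

The machine executed 1 step before halting.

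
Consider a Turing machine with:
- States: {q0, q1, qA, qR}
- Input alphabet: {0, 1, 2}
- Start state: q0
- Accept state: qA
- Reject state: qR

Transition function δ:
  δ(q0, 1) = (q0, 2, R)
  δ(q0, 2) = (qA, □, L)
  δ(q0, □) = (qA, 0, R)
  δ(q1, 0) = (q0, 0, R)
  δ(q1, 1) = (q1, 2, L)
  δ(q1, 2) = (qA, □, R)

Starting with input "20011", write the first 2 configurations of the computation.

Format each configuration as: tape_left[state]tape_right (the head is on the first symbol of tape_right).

Transitions applied:
Step 1: δ(q0, 2) = (qA, □, L)

The first 2 configurations are:
[q0]20011 ⊢ [qA]□□0011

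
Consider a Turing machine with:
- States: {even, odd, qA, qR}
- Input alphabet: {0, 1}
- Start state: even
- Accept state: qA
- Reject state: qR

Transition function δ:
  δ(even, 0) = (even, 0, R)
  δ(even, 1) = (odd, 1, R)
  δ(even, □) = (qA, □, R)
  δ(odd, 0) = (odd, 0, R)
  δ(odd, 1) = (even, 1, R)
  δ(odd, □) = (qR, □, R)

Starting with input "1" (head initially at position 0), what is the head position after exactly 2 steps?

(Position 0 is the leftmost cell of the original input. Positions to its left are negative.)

Execution trace (head position shown):
Step 0: [even]1  (head at position 0)
Step 1: move right → 1[odd]□  (head at position 1)
Step 2: move right → 1□[qR]□  (head at position 2)

After 2 steps, the head is at position 2.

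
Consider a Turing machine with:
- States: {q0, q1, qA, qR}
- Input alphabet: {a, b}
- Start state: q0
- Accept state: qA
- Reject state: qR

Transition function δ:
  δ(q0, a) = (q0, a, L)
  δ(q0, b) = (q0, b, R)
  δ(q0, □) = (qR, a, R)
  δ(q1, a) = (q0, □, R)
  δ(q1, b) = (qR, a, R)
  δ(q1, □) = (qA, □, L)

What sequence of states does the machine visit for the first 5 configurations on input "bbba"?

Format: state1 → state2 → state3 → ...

Execution trace:
Initial: [q0]bbba
Step 1: δ(q0, b) = (q0, b, R) → b[q0]bba
Step 2: δ(q0, b) = (q0, b, R) → bb[q0]ba
Step 3: δ(q0, b) = (q0, b, R) → bbb[q0]a
Step 4: δ(q0, a) = (q0, a, L) → bb[q0]ba

State sequence: q0 → q0 → q0 → q0 → q0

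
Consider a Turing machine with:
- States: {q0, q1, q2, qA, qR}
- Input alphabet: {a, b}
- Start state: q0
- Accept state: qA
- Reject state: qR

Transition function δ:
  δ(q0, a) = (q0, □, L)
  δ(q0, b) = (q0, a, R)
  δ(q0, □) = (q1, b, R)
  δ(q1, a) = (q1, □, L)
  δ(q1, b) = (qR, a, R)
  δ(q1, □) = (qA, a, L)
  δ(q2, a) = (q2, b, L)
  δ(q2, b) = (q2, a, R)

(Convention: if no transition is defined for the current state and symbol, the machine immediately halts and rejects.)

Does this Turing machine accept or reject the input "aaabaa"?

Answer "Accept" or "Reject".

Execution trace:
Initial: [q0]aaabaa
Step 1: δ(q0, a) = (q0, □, L) → [q0]□□aabaa
Step 2: δ(q0, □) = (q1, b, R) → b[q1]□aabaa
Step 3: δ(q1, □) = (qA, a, L) → [qA]baaabaa

The machine reaches the accept state qA and halts.

Answer: Accept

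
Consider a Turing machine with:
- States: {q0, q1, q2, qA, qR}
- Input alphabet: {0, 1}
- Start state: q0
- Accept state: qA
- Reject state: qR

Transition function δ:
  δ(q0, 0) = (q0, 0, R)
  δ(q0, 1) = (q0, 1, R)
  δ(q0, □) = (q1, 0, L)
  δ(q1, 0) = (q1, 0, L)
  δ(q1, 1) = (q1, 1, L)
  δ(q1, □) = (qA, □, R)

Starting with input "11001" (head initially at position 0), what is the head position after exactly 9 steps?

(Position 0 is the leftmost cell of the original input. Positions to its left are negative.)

Execution trace (head position shown):
Step 0: [q0]11001  (head at position 0)
Step 1: move right → 1[q0]1001  (head at position 1)
Step 2: move right → 11[q0]001  (head at position 2)
Step 3: move right → 110[q0]01  (head at position 3)
Step 4: move right → 1100[q0]1  (head at position 4)
Step 5: move right → 11001[q0]□  (head at position 5)
Step 6: move left → 1100[q1]10  (head at position 4)
Step 7: move left → 110[q1]010  (head at position 3)
Step 8: move left → 11[q1]0010  (head at position 2)
Step 9: move left → 1[q1]10010  (head at position 1)

After 9 steps, the head is at position 1.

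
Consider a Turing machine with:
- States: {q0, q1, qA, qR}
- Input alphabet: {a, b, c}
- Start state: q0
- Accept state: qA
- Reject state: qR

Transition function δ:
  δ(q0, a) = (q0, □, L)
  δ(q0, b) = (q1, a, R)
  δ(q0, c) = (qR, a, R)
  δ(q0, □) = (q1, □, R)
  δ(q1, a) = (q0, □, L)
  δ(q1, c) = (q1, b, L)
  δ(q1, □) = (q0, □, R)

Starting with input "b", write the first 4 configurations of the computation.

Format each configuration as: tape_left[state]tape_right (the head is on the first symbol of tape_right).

Transitions applied:
Step 1: δ(q0, b) = (q1, a, R)
Step 2: δ(q1, □) = (q0, □, R)
Step 3: δ(q0, □) = (q1, □, R)

The first 4 configurations are:
[q0]b ⊢ a[q1]□ ⊢ a□[q0]□ ⊢ a□□[q1]□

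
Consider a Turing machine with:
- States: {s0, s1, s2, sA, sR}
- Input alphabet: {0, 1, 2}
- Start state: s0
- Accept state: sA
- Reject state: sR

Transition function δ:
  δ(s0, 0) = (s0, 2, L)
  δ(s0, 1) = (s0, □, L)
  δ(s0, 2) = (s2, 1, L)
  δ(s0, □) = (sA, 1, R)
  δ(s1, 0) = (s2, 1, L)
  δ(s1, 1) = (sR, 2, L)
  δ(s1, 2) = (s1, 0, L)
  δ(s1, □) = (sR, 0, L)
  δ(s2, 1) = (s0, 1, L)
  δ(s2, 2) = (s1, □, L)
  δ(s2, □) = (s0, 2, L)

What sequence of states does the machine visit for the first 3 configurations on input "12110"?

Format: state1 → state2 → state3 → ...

Execution trace:
Initial: [s0]12110
Step 1: δ(s0, 1) = (s0, □, L) → [s0]□□2110
Step 2: δ(s0, □) = (sA, 1, R) → 1[sA]□2110

The machine reaches the accept state sA and halts.

State sequence: s0 → s0 → sA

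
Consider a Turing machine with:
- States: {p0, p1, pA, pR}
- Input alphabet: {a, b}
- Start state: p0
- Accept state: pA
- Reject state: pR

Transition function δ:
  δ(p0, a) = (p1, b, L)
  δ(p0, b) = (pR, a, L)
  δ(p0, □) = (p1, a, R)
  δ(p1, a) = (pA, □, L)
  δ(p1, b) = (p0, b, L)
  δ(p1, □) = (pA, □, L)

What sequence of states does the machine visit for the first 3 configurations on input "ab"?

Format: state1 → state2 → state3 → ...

Execution trace:
Initial: [p0]ab
Step 1: δ(p0, a) = (p1, b, L) → [p1]□bb
Step 2: δ(p1, □) = (pA, □, L) → [pA]□□bb

The machine reaches the accept state pA and halts.

State sequence: p0 → p1 → pA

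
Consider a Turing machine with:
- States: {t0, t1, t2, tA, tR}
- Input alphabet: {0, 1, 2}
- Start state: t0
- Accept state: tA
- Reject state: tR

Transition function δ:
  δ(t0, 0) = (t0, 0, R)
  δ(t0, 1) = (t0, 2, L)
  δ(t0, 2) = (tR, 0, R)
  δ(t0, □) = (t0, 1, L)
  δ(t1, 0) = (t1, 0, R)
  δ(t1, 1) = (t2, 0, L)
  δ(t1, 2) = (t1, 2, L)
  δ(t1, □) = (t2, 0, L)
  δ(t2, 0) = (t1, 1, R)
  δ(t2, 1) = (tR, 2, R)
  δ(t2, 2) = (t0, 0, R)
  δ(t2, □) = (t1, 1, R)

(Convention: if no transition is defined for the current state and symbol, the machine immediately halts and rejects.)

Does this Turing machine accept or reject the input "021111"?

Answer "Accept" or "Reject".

Execution trace:
Initial: [t0]021111
Step 1: δ(t0, 0) = (t0, 0, R) → 0[t0]21111
Step 2: δ(t0, 2) = (tR, 0, R) → 00[tR]1111

The machine reaches the reject state tR and halts.

Answer: Reject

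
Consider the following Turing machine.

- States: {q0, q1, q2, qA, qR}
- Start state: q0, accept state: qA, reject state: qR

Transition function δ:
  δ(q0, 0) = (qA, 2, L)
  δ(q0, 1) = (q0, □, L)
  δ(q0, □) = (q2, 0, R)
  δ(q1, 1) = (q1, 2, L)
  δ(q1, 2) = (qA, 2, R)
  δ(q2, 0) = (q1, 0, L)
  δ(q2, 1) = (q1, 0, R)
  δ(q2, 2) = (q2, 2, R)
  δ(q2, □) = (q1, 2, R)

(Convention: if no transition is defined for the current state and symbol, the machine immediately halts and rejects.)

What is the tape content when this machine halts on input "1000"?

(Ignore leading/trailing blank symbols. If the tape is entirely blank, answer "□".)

Execution trace:
Initial: [q0]1000
Step 1: δ(q0, 1) = (q0, □, L) → [q0]□□000
Step 2: δ(q0, □) = (q2, 0, R) → 0[q2]□000
Step 3: δ(q2, □) = (q1, 2, R) → 02[q1]000

No transition is defined for δ(q1, 0). By convention the machine halts and rejects.

Final tape (ignoring leading/trailing blanks): 02000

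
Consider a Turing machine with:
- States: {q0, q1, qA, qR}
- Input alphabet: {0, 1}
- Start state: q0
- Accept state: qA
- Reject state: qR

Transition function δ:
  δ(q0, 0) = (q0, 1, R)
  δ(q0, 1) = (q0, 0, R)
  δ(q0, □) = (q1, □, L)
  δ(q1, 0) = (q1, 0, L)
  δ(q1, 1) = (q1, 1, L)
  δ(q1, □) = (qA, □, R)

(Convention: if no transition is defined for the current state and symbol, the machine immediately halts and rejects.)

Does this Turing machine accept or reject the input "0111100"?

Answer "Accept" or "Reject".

Execution trace:
Initial: [q0]0111100
Step 1: δ(q0, 0) = (q0, 1, R) → 1[q0]111100
Step 2: δ(q0, 1) = (q0, 0, R) → 10[q0]11100
Step 3: δ(q0, 1) = (q0, 0, R) → 100[q0]1100
Step 4: δ(q0, 1) = (q0, 0, R) → 1000[q0]100
Step 5: δ(q0, 1) = (q0, 0, R) → 10000[q0]00
Step 6: δ(q0, 0) = (q0, 1, R) → 100001[q0]0
Step 7: δ(q0, 0) = (q0, 1, R) → 1000011[q0]□
Step 8: δ(q0, □) = (q1, □, L) → 100001[q1]1□
Step 9: δ(q1, 1) = (q1, 1, L) → 10000[q1]11□
Step 10: δ(q1, 1) = (q1, 1, L) → 1000[q1]011□
Step 11: δ(q1, 0) = (q1, 0, L) → 100[q1]0011□
Step 12: δ(q1, 0) = (q1, 0, L) → 10[q1]00011□
Step 13: δ(q1, 0) = (q1, 0, L) → 1[q1]000011□
Step 14: δ(q1, 0) = (q1, 0, L) → [q1]1000011□
Step 15: δ(q1, 1) = (q1, 1, L) → [q1]□1000011□
Step 16: δ(q1, □) = (qA, □, R) → □[qA]1000011□

The machine reaches the accept state qA and halts.

Answer: Accept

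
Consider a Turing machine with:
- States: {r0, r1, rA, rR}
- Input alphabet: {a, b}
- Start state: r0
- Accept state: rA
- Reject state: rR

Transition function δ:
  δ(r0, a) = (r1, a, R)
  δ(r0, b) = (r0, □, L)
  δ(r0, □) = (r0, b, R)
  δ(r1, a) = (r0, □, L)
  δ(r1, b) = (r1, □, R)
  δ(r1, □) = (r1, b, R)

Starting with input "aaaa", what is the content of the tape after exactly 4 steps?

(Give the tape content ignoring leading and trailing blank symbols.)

Execution trace:
Initial: [r0]aaaa
Step 1: δ(r0, a) = (r1, a, R) → a[r1]aaa
Step 2: δ(r1, a) = (r0, □, L) → [r0]a□aa
Step 3: δ(r0, a) = (r1, a, R) → a[r1]□aa
Step 4: δ(r1, □) = (r1, b, R) → ab[r1]aa

After 4 steps, the tape (ignoring leading/trailing blanks) is: abaa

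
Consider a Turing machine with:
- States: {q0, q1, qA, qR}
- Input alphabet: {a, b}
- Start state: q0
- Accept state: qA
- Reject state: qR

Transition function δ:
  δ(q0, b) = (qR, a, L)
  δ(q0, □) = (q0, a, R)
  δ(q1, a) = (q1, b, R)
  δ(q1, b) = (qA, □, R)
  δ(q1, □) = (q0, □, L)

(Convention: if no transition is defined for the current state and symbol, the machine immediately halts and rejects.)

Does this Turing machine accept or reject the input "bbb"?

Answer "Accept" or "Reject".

Execution trace:
Initial: [q0]bbb
Step 1: δ(q0, b) = (qR, a, L) → [qR]□abb

The machine reaches the reject state qR and halts.

Answer: Reject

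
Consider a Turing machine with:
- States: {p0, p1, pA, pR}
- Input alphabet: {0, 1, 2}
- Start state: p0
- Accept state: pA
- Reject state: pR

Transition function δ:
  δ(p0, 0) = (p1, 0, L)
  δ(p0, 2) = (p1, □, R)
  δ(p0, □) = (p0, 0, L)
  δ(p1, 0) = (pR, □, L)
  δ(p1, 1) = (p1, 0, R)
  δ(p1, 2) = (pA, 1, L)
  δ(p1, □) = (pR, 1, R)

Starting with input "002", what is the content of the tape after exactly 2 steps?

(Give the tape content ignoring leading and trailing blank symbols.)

Execution trace:
Initial: [p0]002
Step 1: δ(p0, 0) = (p1, 0, L) → [p1]□002
Step 2: δ(p1, □) = (pR, 1, R) → 1[pR]002

The machine reaches the reject state pR and halts.

After 2 steps, the tape (ignoring leading/trailing blanks) is: 1002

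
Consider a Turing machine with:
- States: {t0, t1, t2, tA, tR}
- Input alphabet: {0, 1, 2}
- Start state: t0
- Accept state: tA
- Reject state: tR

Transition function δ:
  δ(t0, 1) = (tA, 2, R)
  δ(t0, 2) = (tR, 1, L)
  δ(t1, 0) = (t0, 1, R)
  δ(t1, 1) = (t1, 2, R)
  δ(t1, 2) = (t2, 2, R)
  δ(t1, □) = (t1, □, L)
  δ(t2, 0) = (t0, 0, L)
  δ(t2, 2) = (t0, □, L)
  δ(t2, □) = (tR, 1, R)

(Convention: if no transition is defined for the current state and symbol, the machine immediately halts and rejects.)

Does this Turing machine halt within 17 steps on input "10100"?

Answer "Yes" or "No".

Execution trace:
Initial: [t0]10100
Step 1: δ(t0, 1) = (tA, 2, R) → 2[tA]0100

The machine reaches the accept state tA and halts.
The machine halted after 1 step (within the 17-step bound).

Answer: Yes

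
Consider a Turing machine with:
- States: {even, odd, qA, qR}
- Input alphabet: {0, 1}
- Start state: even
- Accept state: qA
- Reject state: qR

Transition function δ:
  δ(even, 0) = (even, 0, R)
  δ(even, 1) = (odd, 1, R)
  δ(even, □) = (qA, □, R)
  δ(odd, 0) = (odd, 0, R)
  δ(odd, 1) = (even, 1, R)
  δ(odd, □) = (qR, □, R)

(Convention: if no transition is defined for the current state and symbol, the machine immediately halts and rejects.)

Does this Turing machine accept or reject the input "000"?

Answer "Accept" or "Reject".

Execution trace:
Initial: [even]000
Step 1: δ(even, 0) = (even, 0, R) → 0[even]00
Step 2: δ(even, 0) = (even, 0, R) → 00[even]0
Step 3: δ(even, 0) = (even, 0, R) → 000[even]□
Step 4: δ(even, □) = (qA, □, R) → 000□[qA]□

The machine reaches the accept state qA and halts.

Answer: Accept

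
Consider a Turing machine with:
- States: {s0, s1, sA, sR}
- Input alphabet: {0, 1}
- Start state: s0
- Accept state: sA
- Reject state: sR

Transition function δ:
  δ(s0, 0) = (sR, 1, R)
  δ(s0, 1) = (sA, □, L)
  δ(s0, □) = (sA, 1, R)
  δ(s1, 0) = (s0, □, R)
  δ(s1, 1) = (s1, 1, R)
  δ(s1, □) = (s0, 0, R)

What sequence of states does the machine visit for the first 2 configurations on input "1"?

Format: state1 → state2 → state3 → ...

Execution trace:
Initial: [s0]1
Step 1: δ(s0, 1) = (sA, □, L) → [sA]□□

The machine reaches the accept state sA and halts.

State sequence: s0 → sA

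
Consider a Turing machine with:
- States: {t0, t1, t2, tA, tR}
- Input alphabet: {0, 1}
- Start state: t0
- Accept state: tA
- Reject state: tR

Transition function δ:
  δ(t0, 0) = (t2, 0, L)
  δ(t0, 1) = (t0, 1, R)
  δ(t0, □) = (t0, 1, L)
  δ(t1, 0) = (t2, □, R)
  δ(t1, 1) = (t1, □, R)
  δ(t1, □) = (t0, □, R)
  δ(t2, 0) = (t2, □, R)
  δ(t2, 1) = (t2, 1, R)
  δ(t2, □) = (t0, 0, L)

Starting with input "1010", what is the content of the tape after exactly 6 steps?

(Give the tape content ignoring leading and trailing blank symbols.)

Execution trace:
Initial: [t0]1010
Step 1: δ(t0, 1) = (t0, 1, R) → 1[t0]010
Step 2: δ(t0, 0) = (t2, 0, L) → [t2]1010
Step 3: δ(t2, 1) = (t2, 1, R) → 1[t2]010
Step 4: δ(t2, 0) = (t2, □, R) → 1□[t2]10
Step 5: δ(t2, 1) = (t2, 1, R) → 1□1[t2]0
Step 6: δ(t2, 0) = (t2, □, R) → 1□1□[t2]□

After 6 steps, the tape (ignoring leading/trailing blanks) is: 1□1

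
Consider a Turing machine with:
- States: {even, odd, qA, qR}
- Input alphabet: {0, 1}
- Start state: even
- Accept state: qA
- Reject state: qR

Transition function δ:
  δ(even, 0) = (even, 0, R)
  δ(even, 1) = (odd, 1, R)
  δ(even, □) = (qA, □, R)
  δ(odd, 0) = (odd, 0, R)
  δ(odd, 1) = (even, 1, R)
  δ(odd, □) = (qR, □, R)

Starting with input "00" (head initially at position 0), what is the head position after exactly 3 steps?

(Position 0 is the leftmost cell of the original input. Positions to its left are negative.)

Execution trace (head position shown):
Step 0: [even]00  (head at position 0)
Step 1: move right → 0[even]0  (head at position 1)
Step 2: move right → 00[even]□  (head at position 2)
Step 3: move right → 00□[qA]□  (head at position 3)

After 3 steps, the head is at position 3.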